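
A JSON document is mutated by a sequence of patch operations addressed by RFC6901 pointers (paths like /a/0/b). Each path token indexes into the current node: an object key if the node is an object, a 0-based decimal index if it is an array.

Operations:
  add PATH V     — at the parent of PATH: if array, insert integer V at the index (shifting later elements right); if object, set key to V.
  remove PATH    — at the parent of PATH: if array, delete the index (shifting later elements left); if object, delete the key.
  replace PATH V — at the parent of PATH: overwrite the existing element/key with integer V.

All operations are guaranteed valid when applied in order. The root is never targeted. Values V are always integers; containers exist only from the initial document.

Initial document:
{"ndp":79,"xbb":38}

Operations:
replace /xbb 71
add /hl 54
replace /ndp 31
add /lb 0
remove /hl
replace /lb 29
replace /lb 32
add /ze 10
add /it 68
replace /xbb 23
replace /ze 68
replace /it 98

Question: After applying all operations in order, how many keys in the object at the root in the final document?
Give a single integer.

After op 1 (replace /xbb 71): {"ndp":79,"xbb":71}
After op 2 (add /hl 54): {"hl":54,"ndp":79,"xbb":71}
After op 3 (replace /ndp 31): {"hl":54,"ndp":31,"xbb":71}
After op 4 (add /lb 0): {"hl":54,"lb":0,"ndp":31,"xbb":71}
After op 5 (remove /hl): {"lb":0,"ndp":31,"xbb":71}
After op 6 (replace /lb 29): {"lb":29,"ndp":31,"xbb":71}
After op 7 (replace /lb 32): {"lb":32,"ndp":31,"xbb":71}
After op 8 (add /ze 10): {"lb":32,"ndp":31,"xbb":71,"ze":10}
After op 9 (add /it 68): {"it":68,"lb":32,"ndp":31,"xbb":71,"ze":10}
After op 10 (replace /xbb 23): {"it":68,"lb":32,"ndp":31,"xbb":23,"ze":10}
After op 11 (replace /ze 68): {"it":68,"lb":32,"ndp":31,"xbb":23,"ze":68}
After op 12 (replace /it 98): {"it":98,"lb":32,"ndp":31,"xbb":23,"ze":68}
Size at the root: 5

Answer: 5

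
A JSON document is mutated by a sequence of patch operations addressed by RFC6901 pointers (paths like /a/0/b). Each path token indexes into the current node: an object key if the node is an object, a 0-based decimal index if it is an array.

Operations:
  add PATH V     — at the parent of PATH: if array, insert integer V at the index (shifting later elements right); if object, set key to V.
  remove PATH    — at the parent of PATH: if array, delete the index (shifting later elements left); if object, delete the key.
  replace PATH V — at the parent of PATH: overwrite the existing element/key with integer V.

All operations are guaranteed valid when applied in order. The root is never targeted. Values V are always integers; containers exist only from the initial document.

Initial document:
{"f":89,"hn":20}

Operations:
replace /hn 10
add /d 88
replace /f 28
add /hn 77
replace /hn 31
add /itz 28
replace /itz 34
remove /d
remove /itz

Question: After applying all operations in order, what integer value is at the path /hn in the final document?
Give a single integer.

Answer: 31

Derivation:
After op 1 (replace /hn 10): {"f":89,"hn":10}
After op 2 (add /d 88): {"d":88,"f":89,"hn":10}
After op 3 (replace /f 28): {"d":88,"f":28,"hn":10}
After op 4 (add /hn 77): {"d":88,"f":28,"hn":77}
After op 5 (replace /hn 31): {"d":88,"f":28,"hn":31}
After op 6 (add /itz 28): {"d":88,"f":28,"hn":31,"itz":28}
After op 7 (replace /itz 34): {"d":88,"f":28,"hn":31,"itz":34}
After op 8 (remove /d): {"f":28,"hn":31,"itz":34}
After op 9 (remove /itz): {"f":28,"hn":31}
Value at /hn: 31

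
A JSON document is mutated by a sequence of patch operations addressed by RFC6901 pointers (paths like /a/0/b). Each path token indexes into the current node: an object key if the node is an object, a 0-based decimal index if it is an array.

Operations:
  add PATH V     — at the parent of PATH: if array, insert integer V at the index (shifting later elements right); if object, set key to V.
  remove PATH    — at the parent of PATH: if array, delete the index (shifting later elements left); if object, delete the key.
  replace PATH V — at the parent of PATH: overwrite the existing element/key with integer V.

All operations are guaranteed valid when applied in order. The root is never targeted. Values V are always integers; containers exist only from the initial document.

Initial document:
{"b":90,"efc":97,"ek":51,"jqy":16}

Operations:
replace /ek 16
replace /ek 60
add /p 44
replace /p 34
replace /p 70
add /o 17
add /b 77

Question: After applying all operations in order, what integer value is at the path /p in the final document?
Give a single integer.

After op 1 (replace /ek 16): {"b":90,"efc":97,"ek":16,"jqy":16}
After op 2 (replace /ek 60): {"b":90,"efc":97,"ek":60,"jqy":16}
After op 3 (add /p 44): {"b":90,"efc":97,"ek":60,"jqy":16,"p":44}
After op 4 (replace /p 34): {"b":90,"efc":97,"ek":60,"jqy":16,"p":34}
After op 5 (replace /p 70): {"b":90,"efc":97,"ek":60,"jqy":16,"p":70}
After op 6 (add /o 17): {"b":90,"efc":97,"ek":60,"jqy":16,"o":17,"p":70}
After op 7 (add /b 77): {"b":77,"efc":97,"ek":60,"jqy":16,"o":17,"p":70}
Value at /p: 70

Answer: 70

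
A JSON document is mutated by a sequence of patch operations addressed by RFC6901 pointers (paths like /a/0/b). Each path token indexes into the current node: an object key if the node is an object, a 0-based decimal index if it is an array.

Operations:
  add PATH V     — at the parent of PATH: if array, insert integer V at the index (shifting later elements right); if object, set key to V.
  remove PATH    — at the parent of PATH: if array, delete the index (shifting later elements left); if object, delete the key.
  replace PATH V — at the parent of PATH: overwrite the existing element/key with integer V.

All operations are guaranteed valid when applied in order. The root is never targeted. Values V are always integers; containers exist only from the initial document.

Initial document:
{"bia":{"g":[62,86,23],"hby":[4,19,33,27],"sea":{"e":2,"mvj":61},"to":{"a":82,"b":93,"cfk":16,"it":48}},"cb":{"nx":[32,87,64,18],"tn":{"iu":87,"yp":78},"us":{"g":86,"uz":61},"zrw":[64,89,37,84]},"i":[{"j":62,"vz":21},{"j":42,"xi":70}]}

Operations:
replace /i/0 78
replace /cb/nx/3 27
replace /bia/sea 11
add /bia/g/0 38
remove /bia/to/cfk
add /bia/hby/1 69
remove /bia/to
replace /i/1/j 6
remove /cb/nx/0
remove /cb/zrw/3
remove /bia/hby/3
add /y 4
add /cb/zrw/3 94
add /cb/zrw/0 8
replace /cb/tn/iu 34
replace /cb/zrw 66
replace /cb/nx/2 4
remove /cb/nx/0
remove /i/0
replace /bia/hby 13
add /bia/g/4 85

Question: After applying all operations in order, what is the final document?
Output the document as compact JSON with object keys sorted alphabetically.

After op 1 (replace /i/0 78): {"bia":{"g":[62,86,23],"hby":[4,19,33,27],"sea":{"e":2,"mvj":61},"to":{"a":82,"b":93,"cfk":16,"it":48}},"cb":{"nx":[32,87,64,18],"tn":{"iu":87,"yp":78},"us":{"g":86,"uz":61},"zrw":[64,89,37,84]},"i":[78,{"j":42,"xi":70}]}
After op 2 (replace /cb/nx/3 27): {"bia":{"g":[62,86,23],"hby":[4,19,33,27],"sea":{"e":2,"mvj":61},"to":{"a":82,"b":93,"cfk":16,"it":48}},"cb":{"nx":[32,87,64,27],"tn":{"iu":87,"yp":78},"us":{"g":86,"uz":61},"zrw":[64,89,37,84]},"i":[78,{"j":42,"xi":70}]}
After op 3 (replace /bia/sea 11): {"bia":{"g":[62,86,23],"hby":[4,19,33,27],"sea":11,"to":{"a":82,"b":93,"cfk":16,"it":48}},"cb":{"nx":[32,87,64,27],"tn":{"iu":87,"yp":78},"us":{"g":86,"uz":61},"zrw":[64,89,37,84]},"i":[78,{"j":42,"xi":70}]}
After op 4 (add /bia/g/0 38): {"bia":{"g":[38,62,86,23],"hby":[4,19,33,27],"sea":11,"to":{"a":82,"b":93,"cfk":16,"it":48}},"cb":{"nx":[32,87,64,27],"tn":{"iu":87,"yp":78},"us":{"g":86,"uz":61},"zrw":[64,89,37,84]},"i":[78,{"j":42,"xi":70}]}
After op 5 (remove /bia/to/cfk): {"bia":{"g":[38,62,86,23],"hby":[4,19,33,27],"sea":11,"to":{"a":82,"b":93,"it":48}},"cb":{"nx":[32,87,64,27],"tn":{"iu":87,"yp":78},"us":{"g":86,"uz":61},"zrw":[64,89,37,84]},"i":[78,{"j":42,"xi":70}]}
After op 6 (add /bia/hby/1 69): {"bia":{"g":[38,62,86,23],"hby":[4,69,19,33,27],"sea":11,"to":{"a":82,"b":93,"it":48}},"cb":{"nx":[32,87,64,27],"tn":{"iu":87,"yp":78},"us":{"g":86,"uz":61},"zrw":[64,89,37,84]},"i":[78,{"j":42,"xi":70}]}
After op 7 (remove /bia/to): {"bia":{"g":[38,62,86,23],"hby":[4,69,19,33,27],"sea":11},"cb":{"nx":[32,87,64,27],"tn":{"iu":87,"yp":78},"us":{"g":86,"uz":61},"zrw":[64,89,37,84]},"i":[78,{"j":42,"xi":70}]}
After op 8 (replace /i/1/j 6): {"bia":{"g":[38,62,86,23],"hby":[4,69,19,33,27],"sea":11},"cb":{"nx":[32,87,64,27],"tn":{"iu":87,"yp":78},"us":{"g":86,"uz":61},"zrw":[64,89,37,84]},"i":[78,{"j":6,"xi":70}]}
After op 9 (remove /cb/nx/0): {"bia":{"g":[38,62,86,23],"hby":[4,69,19,33,27],"sea":11},"cb":{"nx":[87,64,27],"tn":{"iu":87,"yp":78},"us":{"g":86,"uz":61},"zrw":[64,89,37,84]},"i":[78,{"j":6,"xi":70}]}
After op 10 (remove /cb/zrw/3): {"bia":{"g":[38,62,86,23],"hby":[4,69,19,33,27],"sea":11},"cb":{"nx":[87,64,27],"tn":{"iu":87,"yp":78},"us":{"g":86,"uz":61},"zrw":[64,89,37]},"i":[78,{"j":6,"xi":70}]}
After op 11 (remove /bia/hby/3): {"bia":{"g":[38,62,86,23],"hby":[4,69,19,27],"sea":11},"cb":{"nx":[87,64,27],"tn":{"iu":87,"yp":78},"us":{"g":86,"uz":61},"zrw":[64,89,37]},"i":[78,{"j":6,"xi":70}]}
After op 12 (add /y 4): {"bia":{"g":[38,62,86,23],"hby":[4,69,19,27],"sea":11},"cb":{"nx":[87,64,27],"tn":{"iu":87,"yp":78},"us":{"g":86,"uz":61},"zrw":[64,89,37]},"i":[78,{"j":6,"xi":70}],"y":4}
After op 13 (add /cb/zrw/3 94): {"bia":{"g":[38,62,86,23],"hby":[4,69,19,27],"sea":11},"cb":{"nx":[87,64,27],"tn":{"iu":87,"yp":78},"us":{"g":86,"uz":61},"zrw":[64,89,37,94]},"i":[78,{"j":6,"xi":70}],"y":4}
After op 14 (add /cb/zrw/0 8): {"bia":{"g":[38,62,86,23],"hby":[4,69,19,27],"sea":11},"cb":{"nx":[87,64,27],"tn":{"iu":87,"yp":78},"us":{"g":86,"uz":61},"zrw":[8,64,89,37,94]},"i":[78,{"j":6,"xi":70}],"y":4}
After op 15 (replace /cb/tn/iu 34): {"bia":{"g":[38,62,86,23],"hby":[4,69,19,27],"sea":11},"cb":{"nx":[87,64,27],"tn":{"iu":34,"yp":78},"us":{"g":86,"uz":61},"zrw":[8,64,89,37,94]},"i":[78,{"j":6,"xi":70}],"y":4}
After op 16 (replace /cb/zrw 66): {"bia":{"g":[38,62,86,23],"hby":[4,69,19,27],"sea":11},"cb":{"nx":[87,64,27],"tn":{"iu":34,"yp":78},"us":{"g":86,"uz":61},"zrw":66},"i":[78,{"j":6,"xi":70}],"y":4}
After op 17 (replace /cb/nx/2 4): {"bia":{"g":[38,62,86,23],"hby":[4,69,19,27],"sea":11},"cb":{"nx":[87,64,4],"tn":{"iu":34,"yp":78},"us":{"g":86,"uz":61},"zrw":66},"i":[78,{"j":6,"xi":70}],"y":4}
After op 18 (remove /cb/nx/0): {"bia":{"g":[38,62,86,23],"hby":[4,69,19,27],"sea":11},"cb":{"nx":[64,4],"tn":{"iu":34,"yp":78},"us":{"g":86,"uz":61},"zrw":66},"i":[78,{"j":6,"xi":70}],"y":4}
After op 19 (remove /i/0): {"bia":{"g":[38,62,86,23],"hby":[4,69,19,27],"sea":11},"cb":{"nx":[64,4],"tn":{"iu":34,"yp":78},"us":{"g":86,"uz":61},"zrw":66},"i":[{"j":6,"xi":70}],"y":4}
After op 20 (replace /bia/hby 13): {"bia":{"g":[38,62,86,23],"hby":13,"sea":11},"cb":{"nx":[64,4],"tn":{"iu":34,"yp":78},"us":{"g":86,"uz":61},"zrw":66},"i":[{"j":6,"xi":70}],"y":4}
After op 21 (add /bia/g/4 85): {"bia":{"g":[38,62,86,23,85],"hby":13,"sea":11},"cb":{"nx":[64,4],"tn":{"iu":34,"yp":78},"us":{"g":86,"uz":61},"zrw":66},"i":[{"j":6,"xi":70}],"y":4}

Answer: {"bia":{"g":[38,62,86,23,85],"hby":13,"sea":11},"cb":{"nx":[64,4],"tn":{"iu":34,"yp":78},"us":{"g":86,"uz":61},"zrw":66},"i":[{"j":6,"xi":70}],"y":4}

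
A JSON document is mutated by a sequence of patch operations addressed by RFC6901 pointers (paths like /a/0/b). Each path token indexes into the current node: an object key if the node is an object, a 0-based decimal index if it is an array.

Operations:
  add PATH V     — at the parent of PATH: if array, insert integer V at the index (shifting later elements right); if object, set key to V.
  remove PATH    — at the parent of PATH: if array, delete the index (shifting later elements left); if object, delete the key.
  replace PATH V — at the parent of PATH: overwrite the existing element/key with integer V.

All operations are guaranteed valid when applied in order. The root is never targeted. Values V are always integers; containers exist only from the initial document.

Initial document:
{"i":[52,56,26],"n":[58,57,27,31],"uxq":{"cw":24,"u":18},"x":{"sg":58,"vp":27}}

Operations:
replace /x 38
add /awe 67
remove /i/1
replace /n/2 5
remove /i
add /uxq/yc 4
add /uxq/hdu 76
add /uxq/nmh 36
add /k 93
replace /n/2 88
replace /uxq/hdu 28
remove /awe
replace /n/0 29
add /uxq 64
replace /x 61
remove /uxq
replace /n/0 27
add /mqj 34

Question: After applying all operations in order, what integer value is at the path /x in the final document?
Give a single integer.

After op 1 (replace /x 38): {"i":[52,56,26],"n":[58,57,27,31],"uxq":{"cw":24,"u":18},"x":38}
After op 2 (add /awe 67): {"awe":67,"i":[52,56,26],"n":[58,57,27,31],"uxq":{"cw":24,"u":18},"x":38}
After op 3 (remove /i/1): {"awe":67,"i":[52,26],"n":[58,57,27,31],"uxq":{"cw":24,"u":18},"x":38}
After op 4 (replace /n/2 5): {"awe":67,"i":[52,26],"n":[58,57,5,31],"uxq":{"cw":24,"u":18},"x":38}
After op 5 (remove /i): {"awe":67,"n":[58,57,5,31],"uxq":{"cw":24,"u":18},"x":38}
After op 6 (add /uxq/yc 4): {"awe":67,"n":[58,57,5,31],"uxq":{"cw":24,"u":18,"yc":4},"x":38}
After op 7 (add /uxq/hdu 76): {"awe":67,"n":[58,57,5,31],"uxq":{"cw":24,"hdu":76,"u":18,"yc":4},"x":38}
After op 8 (add /uxq/nmh 36): {"awe":67,"n":[58,57,5,31],"uxq":{"cw":24,"hdu":76,"nmh":36,"u":18,"yc":4},"x":38}
After op 9 (add /k 93): {"awe":67,"k":93,"n":[58,57,5,31],"uxq":{"cw":24,"hdu":76,"nmh":36,"u":18,"yc":4},"x":38}
After op 10 (replace /n/2 88): {"awe":67,"k":93,"n":[58,57,88,31],"uxq":{"cw":24,"hdu":76,"nmh":36,"u":18,"yc":4},"x":38}
After op 11 (replace /uxq/hdu 28): {"awe":67,"k":93,"n":[58,57,88,31],"uxq":{"cw":24,"hdu":28,"nmh":36,"u":18,"yc":4},"x":38}
After op 12 (remove /awe): {"k":93,"n":[58,57,88,31],"uxq":{"cw":24,"hdu":28,"nmh":36,"u":18,"yc":4},"x":38}
After op 13 (replace /n/0 29): {"k":93,"n":[29,57,88,31],"uxq":{"cw":24,"hdu":28,"nmh":36,"u":18,"yc":4},"x":38}
After op 14 (add /uxq 64): {"k":93,"n":[29,57,88,31],"uxq":64,"x":38}
After op 15 (replace /x 61): {"k":93,"n":[29,57,88,31],"uxq":64,"x":61}
After op 16 (remove /uxq): {"k":93,"n":[29,57,88,31],"x":61}
After op 17 (replace /n/0 27): {"k":93,"n":[27,57,88,31],"x":61}
After op 18 (add /mqj 34): {"k":93,"mqj":34,"n":[27,57,88,31],"x":61}
Value at /x: 61

Answer: 61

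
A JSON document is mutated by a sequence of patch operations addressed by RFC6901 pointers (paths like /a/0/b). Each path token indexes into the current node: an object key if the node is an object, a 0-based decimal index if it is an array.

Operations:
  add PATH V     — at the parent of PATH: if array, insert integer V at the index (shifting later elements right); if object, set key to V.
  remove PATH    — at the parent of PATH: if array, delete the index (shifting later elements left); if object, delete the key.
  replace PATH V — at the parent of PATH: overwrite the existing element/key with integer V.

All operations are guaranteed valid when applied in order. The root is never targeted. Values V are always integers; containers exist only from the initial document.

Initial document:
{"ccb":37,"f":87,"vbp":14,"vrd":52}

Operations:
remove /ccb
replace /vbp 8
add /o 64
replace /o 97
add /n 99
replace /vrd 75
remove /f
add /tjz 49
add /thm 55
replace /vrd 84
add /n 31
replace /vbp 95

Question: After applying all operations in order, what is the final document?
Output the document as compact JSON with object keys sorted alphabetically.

After op 1 (remove /ccb): {"f":87,"vbp":14,"vrd":52}
After op 2 (replace /vbp 8): {"f":87,"vbp":8,"vrd":52}
After op 3 (add /o 64): {"f":87,"o":64,"vbp":8,"vrd":52}
After op 4 (replace /o 97): {"f":87,"o":97,"vbp":8,"vrd":52}
After op 5 (add /n 99): {"f":87,"n":99,"o":97,"vbp":8,"vrd":52}
After op 6 (replace /vrd 75): {"f":87,"n":99,"o":97,"vbp":8,"vrd":75}
After op 7 (remove /f): {"n":99,"o":97,"vbp":8,"vrd":75}
After op 8 (add /tjz 49): {"n":99,"o":97,"tjz":49,"vbp":8,"vrd":75}
After op 9 (add /thm 55): {"n":99,"o":97,"thm":55,"tjz":49,"vbp":8,"vrd":75}
After op 10 (replace /vrd 84): {"n":99,"o":97,"thm":55,"tjz":49,"vbp":8,"vrd":84}
After op 11 (add /n 31): {"n":31,"o":97,"thm":55,"tjz":49,"vbp":8,"vrd":84}
After op 12 (replace /vbp 95): {"n":31,"o":97,"thm":55,"tjz":49,"vbp":95,"vrd":84}

Answer: {"n":31,"o":97,"thm":55,"tjz":49,"vbp":95,"vrd":84}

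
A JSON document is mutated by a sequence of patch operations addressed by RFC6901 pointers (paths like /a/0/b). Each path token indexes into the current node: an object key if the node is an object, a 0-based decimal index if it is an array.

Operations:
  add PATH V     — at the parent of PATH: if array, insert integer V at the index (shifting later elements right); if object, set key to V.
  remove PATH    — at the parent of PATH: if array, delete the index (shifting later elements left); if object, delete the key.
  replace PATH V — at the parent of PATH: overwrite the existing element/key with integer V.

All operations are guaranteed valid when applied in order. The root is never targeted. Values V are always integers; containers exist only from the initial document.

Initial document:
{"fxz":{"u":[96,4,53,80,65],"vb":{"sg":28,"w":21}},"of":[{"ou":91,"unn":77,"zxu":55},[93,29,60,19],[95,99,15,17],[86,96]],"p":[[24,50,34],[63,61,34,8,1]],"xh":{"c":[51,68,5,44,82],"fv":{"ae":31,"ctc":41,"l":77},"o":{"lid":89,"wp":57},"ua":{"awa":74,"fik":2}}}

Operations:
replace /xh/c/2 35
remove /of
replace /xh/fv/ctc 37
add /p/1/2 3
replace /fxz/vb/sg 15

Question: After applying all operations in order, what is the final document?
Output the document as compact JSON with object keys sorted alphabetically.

After op 1 (replace /xh/c/2 35): {"fxz":{"u":[96,4,53,80,65],"vb":{"sg":28,"w":21}},"of":[{"ou":91,"unn":77,"zxu":55},[93,29,60,19],[95,99,15,17],[86,96]],"p":[[24,50,34],[63,61,34,8,1]],"xh":{"c":[51,68,35,44,82],"fv":{"ae":31,"ctc":41,"l":77},"o":{"lid":89,"wp":57},"ua":{"awa":74,"fik":2}}}
After op 2 (remove /of): {"fxz":{"u":[96,4,53,80,65],"vb":{"sg":28,"w":21}},"p":[[24,50,34],[63,61,34,8,1]],"xh":{"c":[51,68,35,44,82],"fv":{"ae":31,"ctc":41,"l":77},"o":{"lid":89,"wp":57},"ua":{"awa":74,"fik":2}}}
After op 3 (replace /xh/fv/ctc 37): {"fxz":{"u":[96,4,53,80,65],"vb":{"sg":28,"w":21}},"p":[[24,50,34],[63,61,34,8,1]],"xh":{"c":[51,68,35,44,82],"fv":{"ae":31,"ctc":37,"l":77},"o":{"lid":89,"wp":57},"ua":{"awa":74,"fik":2}}}
After op 4 (add /p/1/2 3): {"fxz":{"u":[96,4,53,80,65],"vb":{"sg":28,"w":21}},"p":[[24,50,34],[63,61,3,34,8,1]],"xh":{"c":[51,68,35,44,82],"fv":{"ae":31,"ctc":37,"l":77},"o":{"lid":89,"wp":57},"ua":{"awa":74,"fik":2}}}
After op 5 (replace /fxz/vb/sg 15): {"fxz":{"u":[96,4,53,80,65],"vb":{"sg":15,"w":21}},"p":[[24,50,34],[63,61,3,34,8,1]],"xh":{"c":[51,68,35,44,82],"fv":{"ae":31,"ctc":37,"l":77},"o":{"lid":89,"wp":57},"ua":{"awa":74,"fik":2}}}

Answer: {"fxz":{"u":[96,4,53,80,65],"vb":{"sg":15,"w":21}},"p":[[24,50,34],[63,61,3,34,8,1]],"xh":{"c":[51,68,35,44,82],"fv":{"ae":31,"ctc":37,"l":77},"o":{"lid":89,"wp":57},"ua":{"awa":74,"fik":2}}}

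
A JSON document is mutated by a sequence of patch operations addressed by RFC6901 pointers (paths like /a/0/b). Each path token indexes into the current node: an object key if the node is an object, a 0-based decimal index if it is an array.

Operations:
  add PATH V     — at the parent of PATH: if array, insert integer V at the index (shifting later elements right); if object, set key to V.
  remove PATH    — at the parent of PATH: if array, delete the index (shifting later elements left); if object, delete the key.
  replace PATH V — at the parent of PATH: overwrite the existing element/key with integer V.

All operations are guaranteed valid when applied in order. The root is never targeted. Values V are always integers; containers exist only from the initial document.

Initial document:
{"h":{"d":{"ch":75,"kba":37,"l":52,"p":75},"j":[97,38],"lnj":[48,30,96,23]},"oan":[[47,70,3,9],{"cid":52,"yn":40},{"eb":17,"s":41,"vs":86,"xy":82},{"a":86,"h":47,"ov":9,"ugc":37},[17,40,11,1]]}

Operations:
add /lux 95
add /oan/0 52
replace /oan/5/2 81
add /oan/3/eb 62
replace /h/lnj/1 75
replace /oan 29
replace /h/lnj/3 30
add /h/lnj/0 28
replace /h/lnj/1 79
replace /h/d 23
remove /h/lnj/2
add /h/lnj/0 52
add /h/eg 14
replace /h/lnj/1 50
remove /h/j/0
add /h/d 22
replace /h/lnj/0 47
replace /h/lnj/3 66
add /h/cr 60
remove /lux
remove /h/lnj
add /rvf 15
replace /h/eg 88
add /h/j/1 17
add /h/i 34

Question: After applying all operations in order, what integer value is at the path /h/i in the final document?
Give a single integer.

Answer: 34

Derivation:
After op 1 (add /lux 95): {"h":{"d":{"ch":75,"kba":37,"l":52,"p":75},"j":[97,38],"lnj":[48,30,96,23]},"lux":95,"oan":[[47,70,3,9],{"cid":52,"yn":40},{"eb":17,"s":41,"vs":86,"xy":82},{"a":86,"h":47,"ov":9,"ugc":37},[17,40,11,1]]}
After op 2 (add /oan/0 52): {"h":{"d":{"ch":75,"kba":37,"l":52,"p":75},"j":[97,38],"lnj":[48,30,96,23]},"lux":95,"oan":[52,[47,70,3,9],{"cid":52,"yn":40},{"eb":17,"s":41,"vs":86,"xy":82},{"a":86,"h":47,"ov":9,"ugc":37},[17,40,11,1]]}
After op 3 (replace /oan/5/2 81): {"h":{"d":{"ch":75,"kba":37,"l":52,"p":75},"j":[97,38],"lnj":[48,30,96,23]},"lux":95,"oan":[52,[47,70,3,9],{"cid":52,"yn":40},{"eb":17,"s":41,"vs":86,"xy":82},{"a":86,"h":47,"ov":9,"ugc":37},[17,40,81,1]]}
After op 4 (add /oan/3/eb 62): {"h":{"d":{"ch":75,"kba":37,"l":52,"p":75},"j":[97,38],"lnj":[48,30,96,23]},"lux":95,"oan":[52,[47,70,3,9],{"cid":52,"yn":40},{"eb":62,"s":41,"vs":86,"xy":82},{"a":86,"h":47,"ov":9,"ugc":37},[17,40,81,1]]}
After op 5 (replace /h/lnj/1 75): {"h":{"d":{"ch":75,"kba":37,"l":52,"p":75},"j":[97,38],"lnj":[48,75,96,23]},"lux":95,"oan":[52,[47,70,3,9],{"cid":52,"yn":40},{"eb":62,"s":41,"vs":86,"xy":82},{"a":86,"h":47,"ov":9,"ugc":37},[17,40,81,1]]}
After op 6 (replace /oan 29): {"h":{"d":{"ch":75,"kba":37,"l":52,"p":75},"j":[97,38],"lnj":[48,75,96,23]},"lux":95,"oan":29}
After op 7 (replace /h/lnj/3 30): {"h":{"d":{"ch":75,"kba":37,"l":52,"p":75},"j":[97,38],"lnj":[48,75,96,30]},"lux":95,"oan":29}
After op 8 (add /h/lnj/0 28): {"h":{"d":{"ch":75,"kba":37,"l":52,"p":75},"j":[97,38],"lnj":[28,48,75,96,30]},"lux":95,"oan":29}
After op 9 (replace /h/lnj/1 79): {"h":{"d":{"ch":75,"kba":37,"l":52,"p":75},"j":[97,38],"lnj":[28,79,75,96,30]},"lux":95,"oan":29}
After op 10 (replace /h/d 23): {"h":{"d":23,"j":[97,38],"lnj":[28,79,75,96,30]},"lux":95,"oan":29}
After op 11 (remove /h/lnj/2): {"h":{"d":23,"j":[97,38],"lnj":[28,79,96,30]},"lux":95,"oan":29}
After op 12 (add /h/lnj/0 52): {"h":{"d":23,"j":[97,38],"lnj":[52,28,79,96,30]},"lux":95,"oan":29}
After op 13 (add /h/eg 14): {"h":{"d":23,"eg":14,"j":[97,38],"lnj":[52,28,79,96,30]},"lux":95,"oan":29}
After op 14 (replace /h/lnj/1 50): {"h":{"d":23,"eg":14,"j":[97,38],"lnj":[52,50,79,96,30]},"lux":95,"oan":29}
After op 15 (remove /h/j/0): {"h":{"d":23,"eg":14,"j":[38],"lnj":[52,50,79,96,30]},"lux":95,"oan":29}
After op 16 (add /h/d 22): {"h":{"d":22,"eg":14,"j":[38],"lnj":[52,50,79,96,30]},"lux":95,"oan":29}
After op 17 (replace /h/lnj/0 47): {"h":{"d":22,"eg":14,"j":[38],"lnj":[47,50,79,96,30]},"lux":95,"oan":29}
After op 18 (replace /h/lnj/3 66): {"h":{"d":22,"eg":14,"j":[38],"lnj":[47,50,79,66,30]},"lux":95,"oan":29}
After op 19 (add /h/cr 60): {"h":{"cr":60,"d":22,"eg":14,"j":[38],"lnj":[47,50,79,66,30]},"lux":95,"oan":29}
After op 20 (remove /lux): {"h":{"cr":60,"d":22,"eg":14,"j":[38],"lnj":[47,50,79,66,30]},"oan":29}
After op 21 (remove /h/lnj): {"h":{"cr":60,"d":22,"eg":14,"j":[38]},"oan":29}
After op 22 (add /rvf 15): {"h":{"cr":60,"d":22,"eg":14,"j":[38]},"oan":29,"rvf":15}
After op 23 (replace /h/eg 88): {"h":{"cr":60,"d":22,"eg":88,"j":[38]},"oan":29,"rvf":15}
After op 24 (add /h/j/1 17): {"h":{"cr":60,"d":22,"eg":88,"j":[38,17]},"oan":29,"rvf":15}
After op 25 (add /h/i 34): {"h":{"cr":60,"d":22,"eg":88,"i":34,"j":[38,17]},"oan":29,"rvf":15}
Value at /h/i: 34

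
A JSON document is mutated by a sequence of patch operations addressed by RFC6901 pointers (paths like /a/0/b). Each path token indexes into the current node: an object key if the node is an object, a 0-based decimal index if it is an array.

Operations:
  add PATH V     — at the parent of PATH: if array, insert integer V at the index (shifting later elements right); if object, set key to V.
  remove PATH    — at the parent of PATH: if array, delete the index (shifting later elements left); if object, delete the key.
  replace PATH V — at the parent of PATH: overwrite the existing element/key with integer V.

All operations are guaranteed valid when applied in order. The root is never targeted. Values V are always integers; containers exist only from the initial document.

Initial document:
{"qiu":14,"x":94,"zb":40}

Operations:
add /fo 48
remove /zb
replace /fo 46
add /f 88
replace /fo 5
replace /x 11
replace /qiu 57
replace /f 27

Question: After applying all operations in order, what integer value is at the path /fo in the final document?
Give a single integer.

Answer: 5

Derivation:
After op 1 (add /fo 48): {"fo":48,"qiu":14,"x":94,"zb":40}
After op 2 (remove /zb): {"fo":48,"qiu":14,"x":94}
After op 3 (replace /fo 46): {"fo":46,"qiu":14,"x":94}
After op 4 (add /f 88): {"f":88,"fo":46,"qiu":14,"x":94}
After op 5 (replace /fo 5): {"f":88,"fo":5,"qiu":14,"x":94}
After op 6 (replace /x 11): {"f":88,"fo":5,"qiu":14,"x":11}
After op 7 (replace /qiu 57): {"f":88,"fo":5,"qiu":57,"x":11}
After op 8 (replace /f 27): {"f":27,"fo":5,"qiu":57,"x":11}
Value at /fo: 5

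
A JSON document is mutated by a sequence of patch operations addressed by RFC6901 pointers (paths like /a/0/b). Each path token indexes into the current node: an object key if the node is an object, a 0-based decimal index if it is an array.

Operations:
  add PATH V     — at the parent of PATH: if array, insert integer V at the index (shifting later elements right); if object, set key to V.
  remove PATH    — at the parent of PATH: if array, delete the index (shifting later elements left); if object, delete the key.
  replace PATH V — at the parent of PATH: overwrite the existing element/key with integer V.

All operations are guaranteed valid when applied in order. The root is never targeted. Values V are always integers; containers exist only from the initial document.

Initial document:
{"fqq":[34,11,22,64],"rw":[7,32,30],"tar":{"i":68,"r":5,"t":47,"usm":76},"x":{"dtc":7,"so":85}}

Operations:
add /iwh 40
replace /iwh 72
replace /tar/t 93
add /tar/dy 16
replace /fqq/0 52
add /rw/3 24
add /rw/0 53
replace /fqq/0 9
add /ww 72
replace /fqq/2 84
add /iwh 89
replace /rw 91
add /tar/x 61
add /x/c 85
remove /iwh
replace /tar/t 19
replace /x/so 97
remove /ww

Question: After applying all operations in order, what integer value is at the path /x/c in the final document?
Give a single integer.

Answer: 85

Derivation:
After op 1 (add /iwh 40): {"fqq":[34,11,22,64],"iwh":40,"rw":[7,32,30],"tar":{"i":68,"r":5,"t":47,"usm":76},"x":{"dtc":7,"so":85}}
After op 2 (replace /iwh 72): {"fqq":[34,11,22,64],"iwh":72,"rw":[7,32,30],"tar":{"i":68,"r":5,"t":47,"usm":76},"x":{"dtc":7,"so":85}}
After op 3 (replace /tar/t 93): {"fqq":[34,11,22,64],"iwh":72,"rw":[7,32,30],"tar":{"i":68,"r":5,"t":93,"usm":76},"x":{"dtc":7,"so":85}}
After op 4 (add /tar/dy 16): {"fqq":[34,11,22,64],"iwh":72,"rw":[7,32,30],"tar":{"dy":16,"i":68,"r":5,"t":93,"usm":76},"x":{"dtc":7,"so":85}}
After op 5 (replace /fqq/0 52): {"fqq":[52,11,22,64],"iwh":72,"rw":[7,32,30],"tar":{"dy":16,"i":68,"r":5,"t":93,"usm":76},"x":{"dtc":7,"so":85}}
After op 6 (add /rw/3 24): {"fqq":[52,11,22,64],"iwh":72,"rw":[7,32,30,24],"tar":{"dy":16,"i":68,"r":5,"t":93,"usm":76},"x":{"dtc":7,"so":85}}
After op 7 (add /rw/0 53): {"fqq":[52,11,22,64],"iwh":72,"rw":[53,7,32,30,24],"tar":{"dy":16,"i":68,"r":5,"t":93,"usm":76},"x":{"dtc":7,"so":85}}
After op 8 (replace /fqq/0 9): {"fqq":[9,11,22,64],"iwh":72,"rw":[53,7,32,30,24],"tar":{"dy":16,"i":68,"r":5,"t":93,"usm":76},"x":{"dtc":7,"so":85}}
After op 9 (add /ww 72): {"fqq":[9,11,22,64],"iwh":72,"rw":[53,7,32,30,24],"tar":{"dy":16,"i":68,"r":5,"t":93,"usm":76},"ww":72,"x":{"dtc":7,"so":85}}
After op 10 (replace /fqq/2 84): {"fqq":[9,11,84,64],"iwh":72,"rw":[53,7,32,30,24],"tar":{"dy":16,"i":68,"r":5,"t":93,"usm":76},"ww":72,"x":{"dtc":7,"so":85}}
After op 11 (add /iwh 89): {"fqq":[9,11,84,64],"iwh":89,"rw":[53,7,32,30,24],"tar":{"dy":16,"i":68,"r":5,"t":93,"usm":76},"ww":72,"x":{"dtc":7,"so":85}}
After op 12 (replace /rw 91): {"fqq":[9,11,84,64],"iwh":89,"rw":91,"tar":{"dy":16,"i":68,"r":5,"t":93,"usm":76},"ww":72,"x":{"dtc":7,"so":85}}
After op 13 (add /tar/x 61): {"fqq":[9,11,84,64],"iwh":89,"rw":91,"tar":{"dy":16,"i":68,"r":5,"t":93,"usm":76,"x":61},"ww":72,"x":{"dtc":7,"so":85}}
After op 14 (add /x/c 85): {"fqq":[9,11,84,64],"iwh":89,"rw":91,"tar":{"dy":16,"i":68,"r":5,"t":93,"usm":76,"x":61},"ww":72,"x":{"c":85,"dtc":7,"so":85}}
After op 15 (remove /iwh): {"fqq":[9,11,84,64],"rw":91,"tar":{"dy":16,"i":68,"r":5,"t":93,"usm":76,"x":61},"ww":72,"x":{"c":85,"dtc":7,"so":85}}
After op 16 (replace /tar/t 19): {"fqq":[9,11,84,64],"rw":91,"tar":{"dy":16,"i":68,"r":5,"t":19,"usm":76,"x":61},"ww":72,"x":{"c":85,"dtc":7,"so":85}}
After op 17 (replace /x/so 97): {"fqq":[9,11,84,64],"rw":91,"tar":{"dy":16,"i":68,"r":5,"t":19,"usm":76,"x":61},"ww":72,"x":{"c":85,"dtc":7,"so":97}}
After op 18 (remove /ww): {"fqq":[9,11,84,64],"rw":91,"tar":{"dy":16,"i":68,"r":5,"t":19,"usm":76,"x":61},"x":{"c":85,"dtc":7,"so":97}}
Value at /x/c: 85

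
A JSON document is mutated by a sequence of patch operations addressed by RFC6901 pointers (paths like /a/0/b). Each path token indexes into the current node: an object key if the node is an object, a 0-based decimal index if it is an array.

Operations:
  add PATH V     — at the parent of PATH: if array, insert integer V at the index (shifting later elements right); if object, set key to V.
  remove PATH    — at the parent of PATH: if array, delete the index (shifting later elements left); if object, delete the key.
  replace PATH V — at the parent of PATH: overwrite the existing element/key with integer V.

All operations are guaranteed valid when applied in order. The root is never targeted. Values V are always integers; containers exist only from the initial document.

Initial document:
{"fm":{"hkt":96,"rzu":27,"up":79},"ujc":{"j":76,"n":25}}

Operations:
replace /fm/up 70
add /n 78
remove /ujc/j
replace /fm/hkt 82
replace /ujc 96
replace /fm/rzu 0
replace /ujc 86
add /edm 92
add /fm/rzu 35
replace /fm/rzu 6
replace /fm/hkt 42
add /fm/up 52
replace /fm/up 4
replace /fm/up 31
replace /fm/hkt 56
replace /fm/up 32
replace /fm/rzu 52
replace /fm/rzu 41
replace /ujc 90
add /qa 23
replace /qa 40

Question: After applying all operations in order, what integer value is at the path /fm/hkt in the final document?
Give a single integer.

After op 1 (replace /fm/up 70): {"fm":{"hkt":96,"rzu":27,"up":70},"ujc":{"j":76,"n":25}}
After op 2 (add /n 78): {"fm":{"hkt":96,"rzu":27,"up":70},"n":78,"ujc":{"j":76,"n":25}}
After op 3 (remove /ujc/j): {"fm":{"hkt":96,"rzu":27,"up":70},"n":78,"ujc":{"n":25}}
After op 4 (replace /fm/hkt 82): {"fm":{"hkt":82,"rzu":27,"up":70},"n":78,"ujc":{"n":25}}
After op 5 (replace /ujc 96): {"fm":{"hkt":82,"rzu":27,"up":70},"n":78,"ujc":96}
After op 6 (replace /fm/rzu 0): {"fm":{"hkt":82,"rzu":0,"up":70},"n":78,"ujc":96}
After op 7 (replace /ujc 86): {"fm":{"hkt":82,"rzu":0,"up":70},"n":78,"ujc":86}
After op 8 (add /edm 92): {"edm":92,"fm":{"hkt":82,"rzu":0,"up":70},"n":78,"ujc":86}
After op 9 (add /fm/rzu 35): {"edm":92,"fm":{"hkt":82,"rzu":35,"up":70},"n":78,"ujc":86}
After op 10 (replace /fm/rzu 6): {"edm":92,"fm":{"hkt":82,"rzu":6,"up":70},"n":78,"ujc":86}
After op 11 (replace /fm/hkt 42): {"edm":92,"fm":{"hkt":42,"rzu":6,"up":70},"n":78,"ujc":86}
After op 12 (add /fm/up 52): {"edm":92,"fm":{"hkt":42,"rzu":6,"up":52},"n":78,"ujc":86}
After op 13 (replace /fm/up 4): {"edm":92,"fm":{"hkt":42,"rzu":6,"up":4},"n":78,"ujc":86}
After op 14 (replace /fm/up 31): {"edm":92,"fm":{"hkt":42,"rzu":6,"up":31},"n":78,"ujc":86}
After op 15 (replace /fm/hkt 56): {"edm":92,"fm":{"hkt":56,"rzu":6,"up":31},"n":78,"ujc":86}
After op 16 (replace /fm/up 32): {"edm":92,"fm":{"hkt":56,"rzu":6,"up":32},"n":78,"ujc":86}
After op 17 (replace /fm/rzu 52): {"edm":92,"fm":{"hkt":56,"rzu":52,"up":32},"n":78,"ujc":86}
After op 18 (replace /fm/rzu 41): {"edm":92,"fm":{"hkt":56,"rzu":41,"up":32},"n":78,"ujc":86}
After op 19 (replace /ujc 90): {"edm":92,"fm":{"hkt":56,"rzu":41,"up":32},"n":78,"ujc":90}
After op 20 (add /qa 23): {"edm":92,"fm":{"hkt":56,"rzu":41,"up":32},"n":78,"qa":23,"ujc":90}
After op 21 (replace /qa 40): {"edm":92,"fm":{"hkt":56,"rzu":41,"up":32},"n":78,"qa":40,"ujc":90}
Value at /fm/hkt: 56

Answer: 56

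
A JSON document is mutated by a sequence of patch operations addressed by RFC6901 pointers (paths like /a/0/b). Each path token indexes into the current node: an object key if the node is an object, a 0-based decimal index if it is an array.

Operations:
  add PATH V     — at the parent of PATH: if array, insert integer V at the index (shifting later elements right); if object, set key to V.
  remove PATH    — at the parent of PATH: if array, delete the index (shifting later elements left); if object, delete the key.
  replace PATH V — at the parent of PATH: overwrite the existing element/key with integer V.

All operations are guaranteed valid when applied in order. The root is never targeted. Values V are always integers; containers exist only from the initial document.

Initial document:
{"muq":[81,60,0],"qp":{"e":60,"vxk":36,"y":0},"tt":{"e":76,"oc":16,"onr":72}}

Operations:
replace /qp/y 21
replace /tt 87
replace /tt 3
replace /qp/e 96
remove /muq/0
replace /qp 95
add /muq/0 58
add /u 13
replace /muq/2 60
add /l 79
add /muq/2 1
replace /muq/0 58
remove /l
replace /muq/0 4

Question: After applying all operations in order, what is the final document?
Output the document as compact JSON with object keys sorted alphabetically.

Answer: {"muq":[4,60,1,60],"qp":95,"tt":3,"u":13}

Derivation:
After op 1 (replace /qp/y 21): {"muq":[81,60,0],"qp":{"e":60,"vxk":36,"y":21},"tt":{"e":76,"oc":16,"onr":72}}
After op 2 (replace /tt 87): {"muq":[81,60,0],"qp":{"e":60,"vxk":36,"y":21},"tt":87}
After op 3 (replace /tt 3): {"muq":[81,60,0],"qp":{"e":60,"vxk":36,"y":21},"tt":3}
After op 4 (replace /qp/e 96): {"muq":[81,60,0],"qp":{"e":96,"vxk":36,"y":21},"tt":3}
After op 5 (remove /muq/0): {"muq":[60,0],"qp":{"e":96,"vxk":36,"y":21},"tt":3}
After op 6 (replace /qp 95): {"muq":[60,0],"qp":95,"tt":3}
After op 7 (add /muq/0 58): {"muq":[58,60,0],"qp":95,"tt":3}
After op 8 (add /u 13): {"muq":[58,60,0],"qp":95,"tt":3,"u":13}
After op 9 (replace /muq/2 60): {"muq":[58,60,60],"qp":95,"tt":3,"u":13}
After op 10 (add /l 79): {"l":79,"muq":[58,60,60],"qp":95,"tt":3,"u":13}
After op 11 (add /muq/2 1): {"l":79,"muq":[58,60,1,60],"qp":95,"tt":3,"u":13}
After op 12 (replace /muq/0 58): {"l":79,"muq":[58,60,1,60],"qp":95,"tt":3,"u":13}
After op 13 (remove /l): {"muq":[58,60,1,60],"qp":95,"tt":3,"u":13}
After op 14 (replace /muq/0 4): {"muq":[4,60,1,60],"qp":95,"tt":3,"u":13}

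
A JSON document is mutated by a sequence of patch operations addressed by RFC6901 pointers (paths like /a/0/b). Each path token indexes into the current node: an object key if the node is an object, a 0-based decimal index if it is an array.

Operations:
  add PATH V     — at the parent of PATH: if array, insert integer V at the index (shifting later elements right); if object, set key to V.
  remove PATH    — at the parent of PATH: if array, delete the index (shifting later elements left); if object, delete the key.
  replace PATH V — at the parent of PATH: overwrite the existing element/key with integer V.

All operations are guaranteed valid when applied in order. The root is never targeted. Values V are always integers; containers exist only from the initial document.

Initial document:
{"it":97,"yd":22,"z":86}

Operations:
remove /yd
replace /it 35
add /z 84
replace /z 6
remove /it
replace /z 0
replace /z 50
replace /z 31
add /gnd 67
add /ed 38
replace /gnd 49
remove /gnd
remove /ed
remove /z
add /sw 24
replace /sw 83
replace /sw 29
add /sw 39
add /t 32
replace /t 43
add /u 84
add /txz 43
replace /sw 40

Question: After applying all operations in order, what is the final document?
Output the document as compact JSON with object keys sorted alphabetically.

Answer: {"sw":40,"t":43,"txz":43,"u":84}

Derivation:
After op 1 (remove /yd): {"it":97,"z":86}
After op 2 (replace /it 35): {"it":35,"z":86}
After op 3 (add /z 84): {"it":35,"z":84}
After op 4 (replace /z 6): {"it":35,"z":6}
After op 5 (remove /it): {"z":6}
After op 6 (replace /z 0): {"z":0}
After op 7 (replace /z 50): {"z":50}
After op 8 (replace /z 31): {"z":31}
After op 9 (add /gnd 67): {"gnd":67,"z":31}
After op 10 (add /ed 38): {"ed":38,"gnd":67,"z":31}
After op 11 (replace /gnd 49): {"ed":38,"gnd":49,"z":31}
After op 12 (remove /gnd): {"ed":38,"z":31}
After op 13 (remove /ed): {"z":31}
After op 14 (remove /z): {}
After op 15 (add /sw 24): {"sw":24}
After op 16 (replace /sw 83): {"sw":83}
After op 17 (replace /sw 29): {"sw":29}
After op 18 (add /sw 39): {"sw":39}
After op 19 (add /t 32): {"sw":39,"t":32}
After op 20 (replace /t 43): {"sw":39,"t":43}
After op 21 (add /u 84): {"sw":39,"t":43,"u":84}
After op 22 (add /txz 43): {"sw":39,"t":43,"txz":43,"u":84}
After op 23 (replace /sw 40): {"sw":40,"t":43,"txz":43,"u":84}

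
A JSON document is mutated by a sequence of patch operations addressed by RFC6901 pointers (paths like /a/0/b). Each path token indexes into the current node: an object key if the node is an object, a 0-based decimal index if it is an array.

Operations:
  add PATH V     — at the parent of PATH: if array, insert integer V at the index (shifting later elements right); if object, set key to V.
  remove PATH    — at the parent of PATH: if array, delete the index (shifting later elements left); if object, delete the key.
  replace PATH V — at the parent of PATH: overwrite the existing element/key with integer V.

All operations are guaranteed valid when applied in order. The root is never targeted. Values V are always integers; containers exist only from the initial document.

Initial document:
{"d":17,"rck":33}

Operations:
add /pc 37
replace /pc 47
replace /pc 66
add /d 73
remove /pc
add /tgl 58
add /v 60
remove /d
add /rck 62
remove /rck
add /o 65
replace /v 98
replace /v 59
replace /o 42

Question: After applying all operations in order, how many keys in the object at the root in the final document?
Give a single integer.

Answer: 3

Derivation:
After op 1 (add /pc 37): {"d":17,"pc":37,"rck":33}
After op 2 (replace /pc 47): {"d":17,"pc":47,"rck":33}
After op 3 (replace /pc 66): {"d":17,"pc":66,"rck":33}
After op 4 (add /d 73): {"d":73,"pc":66,"rck":33}
After op 5 (remove /pc): {"d":73,"rck":33}
After op 6 (add /tgl 58): {"d":73,"rck":33,"tgl":58}
After op 7 (add /v 60): {"d":73,"rck":33,"tgl":58,"v":60}
After op 8 (remove /d): {"rck":33,"tgl":58,"v":60}
After op 9 (add /rck 62): {"rck":62,"tgl":58,"v":60}
After op 10 (remove /rck): {"tgl":58,"v":60}
After op 11 (add /o 65): {"o":65,"tgl":58,"v":60}
After op 12 (replace /v 98): {"o":65,"tgl":58,"v":98}
After op 13 (replace /v 59): {"o":65,"tgl":58,"v":59}
After op 14 (replace /o 42): {"o":42,"tgl":58,"v":59}
Size at the root: 3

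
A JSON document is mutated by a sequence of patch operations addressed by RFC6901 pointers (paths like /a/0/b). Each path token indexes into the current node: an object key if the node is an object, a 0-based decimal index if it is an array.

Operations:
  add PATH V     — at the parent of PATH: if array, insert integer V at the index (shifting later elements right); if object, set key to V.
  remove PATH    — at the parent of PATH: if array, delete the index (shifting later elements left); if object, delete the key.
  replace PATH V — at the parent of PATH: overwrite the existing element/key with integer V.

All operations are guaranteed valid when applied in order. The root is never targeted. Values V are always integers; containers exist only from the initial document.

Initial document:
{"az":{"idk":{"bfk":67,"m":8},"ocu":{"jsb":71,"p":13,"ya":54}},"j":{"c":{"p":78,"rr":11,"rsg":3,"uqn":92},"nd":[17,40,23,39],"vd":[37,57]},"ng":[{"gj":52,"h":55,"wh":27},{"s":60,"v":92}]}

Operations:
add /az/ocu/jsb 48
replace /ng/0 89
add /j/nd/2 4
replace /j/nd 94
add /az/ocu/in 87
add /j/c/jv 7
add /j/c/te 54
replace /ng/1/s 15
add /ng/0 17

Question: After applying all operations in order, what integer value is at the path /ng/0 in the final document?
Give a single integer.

Answer: 17

Derivation:
After op 1 (add /az/ocu/jsb 48): {"az":{"idk":{"bfk":67,"m":8},"ocu":{"jsb":48,"p":13,"ya":54}},"j":{"c":{"p":78,"rr":11,"rsg":3,"uqn":92},"nd":[17,40,23,39],"vd":[37,57]},"ng":[{"gj":52,"h":55,"wh":27},{"s":60,"v":92}]}
After op 2 (replace /ng/0 89): {"az":{"idk":{"bfk":67,"m":8},"ocu":{"jsb":48,"p":13,"ya":54}},"j":{"c":{"p":78,"rr":11,"rsg":3,"uqn":92},"nd":[17,40,23,39],"vd":[37,57]},"ng":[89,{"s":60,"v":92}]}
After op 3 (add /j/nd/2 4): {"az":{"idk":{"bfk":67,"m":8},"ocu":{"jsb":48,"p":13,"ya":54}},"j":{"c":{"p":78,"rr":11,"rsg":3,"uqn":92},"nd":[17,40,4,23,39],"vd":[37,57]},"ng":[89,{"s":60,"v":92}]}
After op 4 (replace /j/nd 94): {"az":{"idk":{"bfk":67,"m":8},"ocu":{"jsb":48,"p":13,"ya":54}},"j":{"c":{"p":78,"rr":11,"rsg":3,"uqn":92},"nd":94,"vd":[37,57]},"ng":[89,{"s":60,"v":92}]}
After op 5 (add /az/ocu/in 87): {"az":{"idk":{"bfk":67,"m":8},"ocu":{"in":87,"jsb":48,"p":13,"ya":54}},"j":{"c":{"p":78,"rr":11,"rsg":3,"uqn":92},"nd":94,"vd":[37,57]},"ng":[89,{"s":60,"v":92}]}
After op 6 (add /j/c/jv 7): {"az":{"idk":{"bfk":67,"m":8},"ocu":{"in":87,"jsb":48,"p":13,"ya":54}},"j":{"c":{"jv":7,"p":78,"rr":11,"rsg":3,"uqn":92},"nd":94,"vd":[37,57]},"ng":[89,{"s":60,"v":92}]}
After op 7 (add /j/c/te 54): {"az":{"idk":{"bfk":67,"m":8},"ocu":{"in":87,"jsb":48,"p":13,"ya":54}},"j":{"c":{"jv":7,"p":78,"rr":11,"rsg":3,"te":54,"uqn":92},"nd":94,"vd":[37,57]},"ng":[89,{"s":60,"v":92}]}
After op 8 (replace /ng/1/s 15): {"az":{"idk":{"bfk":67,"m":8},"ocu":{"in":87,"jsb":48,"p":13,"ya":54}},"j":{"c":{"jv":7,"p":78,"rr":11,"rsg":3,"te":54,"uqn":92},"nd":94,"vd":[37,57]},"ng":[89,{"s":15,"v":92}]}
After op 9 (add /ng/0 17): {"az":{"idk":{"bfk":67,"m":8},"ocu":{"in":87,"jsb":48,"p":13,"ya":54}},"j":{"c":{"jv":7,"p":78,"rr":11,"rsg":3,"te":54,"uqn":92},"nd":94,"vd":[37,57]},"ng":[17,89,{"s":15,"v":92}]}
Value at /ng/0: 17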